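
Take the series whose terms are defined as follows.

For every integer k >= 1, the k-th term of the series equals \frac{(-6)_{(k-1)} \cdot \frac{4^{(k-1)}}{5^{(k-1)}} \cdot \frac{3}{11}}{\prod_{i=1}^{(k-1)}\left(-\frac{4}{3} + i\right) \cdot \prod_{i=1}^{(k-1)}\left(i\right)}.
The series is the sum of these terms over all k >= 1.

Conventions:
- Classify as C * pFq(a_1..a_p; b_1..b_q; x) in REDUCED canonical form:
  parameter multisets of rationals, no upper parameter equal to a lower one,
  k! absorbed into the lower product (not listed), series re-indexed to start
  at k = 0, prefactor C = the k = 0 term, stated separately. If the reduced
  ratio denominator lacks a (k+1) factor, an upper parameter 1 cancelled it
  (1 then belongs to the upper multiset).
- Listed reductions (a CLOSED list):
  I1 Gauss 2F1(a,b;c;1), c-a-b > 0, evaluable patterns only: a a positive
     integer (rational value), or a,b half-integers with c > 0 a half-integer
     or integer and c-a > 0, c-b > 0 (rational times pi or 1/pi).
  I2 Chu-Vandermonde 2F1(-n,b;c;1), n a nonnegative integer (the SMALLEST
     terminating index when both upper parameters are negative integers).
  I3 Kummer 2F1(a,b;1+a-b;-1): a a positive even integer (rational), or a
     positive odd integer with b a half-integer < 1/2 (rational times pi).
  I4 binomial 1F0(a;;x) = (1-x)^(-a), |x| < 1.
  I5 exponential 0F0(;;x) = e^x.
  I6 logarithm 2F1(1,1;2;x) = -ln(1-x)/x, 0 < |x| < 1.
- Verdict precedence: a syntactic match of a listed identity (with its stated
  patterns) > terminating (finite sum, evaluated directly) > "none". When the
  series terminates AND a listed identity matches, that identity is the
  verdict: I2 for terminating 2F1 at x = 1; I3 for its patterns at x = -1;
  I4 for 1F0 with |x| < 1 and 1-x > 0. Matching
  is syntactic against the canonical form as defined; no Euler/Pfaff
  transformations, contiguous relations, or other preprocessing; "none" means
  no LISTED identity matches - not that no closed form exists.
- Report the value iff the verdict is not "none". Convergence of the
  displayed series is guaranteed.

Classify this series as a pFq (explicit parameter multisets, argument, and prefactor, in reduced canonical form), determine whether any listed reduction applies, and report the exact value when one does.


Classification (C = \frac{3}{11}): 1F1 with upper {-6}, lower {-\frac{1}{3}}, argument x = \frac{4}{5}. Verdict: terminating at k = 6: the factor (-6)_k kills every later term; summing the 7 survivors is exact. Sum: -\frac{105491301}{66171875}.

Key step: t_0 being \frac{3}{11}, the product of the first k integers (C = 3/11, x = 4/5) is k!.
Term ratio: r(k) = \frac{4}{5} * (k-6) / [(k-\frac{1}{3}) (k+1)] - rational in k. x = \frac{4}{5}; t_0 = \frac{3}{11}; negate the roots.


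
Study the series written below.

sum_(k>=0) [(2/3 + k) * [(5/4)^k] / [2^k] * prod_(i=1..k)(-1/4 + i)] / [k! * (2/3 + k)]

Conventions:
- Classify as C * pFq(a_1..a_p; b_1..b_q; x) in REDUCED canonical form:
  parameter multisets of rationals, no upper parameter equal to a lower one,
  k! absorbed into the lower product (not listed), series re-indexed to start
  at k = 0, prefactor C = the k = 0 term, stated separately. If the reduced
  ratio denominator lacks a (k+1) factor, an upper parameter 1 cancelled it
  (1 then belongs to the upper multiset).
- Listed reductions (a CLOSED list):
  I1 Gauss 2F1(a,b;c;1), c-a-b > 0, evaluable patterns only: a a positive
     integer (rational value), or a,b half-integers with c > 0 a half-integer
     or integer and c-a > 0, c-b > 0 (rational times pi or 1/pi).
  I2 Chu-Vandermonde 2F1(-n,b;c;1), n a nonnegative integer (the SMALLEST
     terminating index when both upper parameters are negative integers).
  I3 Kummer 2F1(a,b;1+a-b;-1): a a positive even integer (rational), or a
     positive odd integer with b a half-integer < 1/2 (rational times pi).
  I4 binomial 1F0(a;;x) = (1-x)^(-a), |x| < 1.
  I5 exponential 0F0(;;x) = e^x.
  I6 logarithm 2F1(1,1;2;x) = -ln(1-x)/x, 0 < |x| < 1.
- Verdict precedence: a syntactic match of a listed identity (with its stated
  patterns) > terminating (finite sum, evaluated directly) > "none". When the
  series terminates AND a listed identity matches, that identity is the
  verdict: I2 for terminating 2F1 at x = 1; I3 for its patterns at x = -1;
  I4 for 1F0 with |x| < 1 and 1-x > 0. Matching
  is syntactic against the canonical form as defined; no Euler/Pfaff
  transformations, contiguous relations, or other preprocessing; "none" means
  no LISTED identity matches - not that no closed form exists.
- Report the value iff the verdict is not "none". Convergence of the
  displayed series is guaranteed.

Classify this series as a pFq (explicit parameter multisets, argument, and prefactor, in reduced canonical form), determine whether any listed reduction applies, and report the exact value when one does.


First insight: t_0 = 1 here, and the two k-th powers (C = 1, x = 5/8) combine into one argument.
Ratio: r(k) = (5/8) * (k+3/4) / [(k+1)] - rational in k. x = (5/8); t_0 = 1; negate the roots.

x = 5/8 here; the reduced form reads 1F0, upper {3/4}, lower {-}, C = 1. Verdict at x = 5/8: the binomial series (I4) matches (the 1F0 binomial series: exponent -3/4, x = 5/8). Exact value: (3/8)^(-3/4).


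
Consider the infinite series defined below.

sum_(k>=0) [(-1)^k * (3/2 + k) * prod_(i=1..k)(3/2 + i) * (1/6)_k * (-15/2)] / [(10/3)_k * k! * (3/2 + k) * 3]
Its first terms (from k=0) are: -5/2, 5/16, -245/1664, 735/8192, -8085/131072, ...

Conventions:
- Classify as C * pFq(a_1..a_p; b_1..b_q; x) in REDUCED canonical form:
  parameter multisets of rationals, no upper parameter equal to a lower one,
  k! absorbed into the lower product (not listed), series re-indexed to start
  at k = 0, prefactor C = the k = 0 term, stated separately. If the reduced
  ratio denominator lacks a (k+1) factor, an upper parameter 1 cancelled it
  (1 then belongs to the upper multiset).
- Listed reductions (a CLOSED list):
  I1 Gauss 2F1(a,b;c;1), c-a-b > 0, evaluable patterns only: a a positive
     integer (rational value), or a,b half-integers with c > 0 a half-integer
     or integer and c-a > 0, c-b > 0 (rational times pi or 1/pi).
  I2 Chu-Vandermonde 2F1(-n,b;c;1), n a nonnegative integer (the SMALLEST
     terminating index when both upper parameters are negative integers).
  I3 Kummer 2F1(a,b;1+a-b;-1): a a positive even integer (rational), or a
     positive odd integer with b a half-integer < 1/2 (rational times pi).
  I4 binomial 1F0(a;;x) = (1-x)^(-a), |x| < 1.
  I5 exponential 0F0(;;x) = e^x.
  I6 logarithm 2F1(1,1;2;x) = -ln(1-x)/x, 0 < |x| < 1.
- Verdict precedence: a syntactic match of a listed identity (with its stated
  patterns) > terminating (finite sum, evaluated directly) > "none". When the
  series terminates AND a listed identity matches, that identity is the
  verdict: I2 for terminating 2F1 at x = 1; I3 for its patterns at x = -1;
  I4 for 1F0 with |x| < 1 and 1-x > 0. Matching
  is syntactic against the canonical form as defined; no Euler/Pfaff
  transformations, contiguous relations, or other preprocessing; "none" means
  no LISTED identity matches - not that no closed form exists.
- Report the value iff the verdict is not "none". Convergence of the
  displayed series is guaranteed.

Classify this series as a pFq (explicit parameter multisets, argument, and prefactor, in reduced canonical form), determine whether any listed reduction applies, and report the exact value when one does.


The series (x = -1) is 2F1: upper {1/6, 5/2}, lower {10/3}, prefactor -5/2. Verdict: no listed reduction: x = -1 and upper {1/6, 5/2} fail every I1-I6 pattern.

Key step: with t_0 = -5/2, the constant factors (C = -5/2, x = -1) combine into one prefactor.
Adjacent-term ratio: r(k) = (-1) * (k+1/6) (k+5/2) / [(k+10/3) (k+1)] - rational in k, leading ratio (-1); with t_0 = -5/2, classification follows.


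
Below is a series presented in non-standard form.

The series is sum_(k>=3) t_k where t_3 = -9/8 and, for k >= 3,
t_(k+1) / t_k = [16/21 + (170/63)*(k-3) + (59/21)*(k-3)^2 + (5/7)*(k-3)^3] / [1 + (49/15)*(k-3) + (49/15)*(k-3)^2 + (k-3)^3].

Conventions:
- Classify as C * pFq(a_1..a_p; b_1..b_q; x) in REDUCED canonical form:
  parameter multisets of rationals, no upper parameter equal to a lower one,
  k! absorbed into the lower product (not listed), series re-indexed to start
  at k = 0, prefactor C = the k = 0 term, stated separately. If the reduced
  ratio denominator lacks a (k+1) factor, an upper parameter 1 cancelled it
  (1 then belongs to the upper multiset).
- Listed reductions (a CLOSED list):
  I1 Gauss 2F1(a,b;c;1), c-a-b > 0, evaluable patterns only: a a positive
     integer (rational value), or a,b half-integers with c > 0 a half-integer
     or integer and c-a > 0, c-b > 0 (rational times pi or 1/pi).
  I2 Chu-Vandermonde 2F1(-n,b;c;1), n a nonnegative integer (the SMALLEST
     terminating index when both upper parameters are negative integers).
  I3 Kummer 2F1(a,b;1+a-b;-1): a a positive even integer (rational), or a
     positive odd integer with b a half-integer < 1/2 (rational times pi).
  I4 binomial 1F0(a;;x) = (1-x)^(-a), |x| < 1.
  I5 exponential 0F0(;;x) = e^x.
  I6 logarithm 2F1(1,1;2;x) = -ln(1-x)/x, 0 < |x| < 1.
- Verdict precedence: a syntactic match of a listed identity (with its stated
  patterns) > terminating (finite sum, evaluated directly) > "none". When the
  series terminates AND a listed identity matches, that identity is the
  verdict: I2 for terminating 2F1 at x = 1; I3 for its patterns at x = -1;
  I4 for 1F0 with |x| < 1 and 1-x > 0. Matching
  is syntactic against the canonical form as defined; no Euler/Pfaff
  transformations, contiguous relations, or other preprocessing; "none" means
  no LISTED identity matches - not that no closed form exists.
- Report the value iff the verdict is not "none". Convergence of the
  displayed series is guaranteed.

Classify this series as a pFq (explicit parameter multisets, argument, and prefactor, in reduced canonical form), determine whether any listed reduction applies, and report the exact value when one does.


Canonical form: C = -9/8 times 2F1 with upper {2/3, 8/3}, lower {5/3}, x = 5/7. Verdict: no listed reduction: x = 5/7 and upper {2/3, 8/3} fail every I1-I6 pattern.

Structural cue: x = (5/7) and factor the ratio over Q (prefactor -9/8): negated roots = parameters.
Step ratio: r(k) = (5/7) * (k+2/3) (k+8/3) / [(k+5/3) (k+1)] ; factor over Q: parameters, x = (5/7), and C = -9/8.


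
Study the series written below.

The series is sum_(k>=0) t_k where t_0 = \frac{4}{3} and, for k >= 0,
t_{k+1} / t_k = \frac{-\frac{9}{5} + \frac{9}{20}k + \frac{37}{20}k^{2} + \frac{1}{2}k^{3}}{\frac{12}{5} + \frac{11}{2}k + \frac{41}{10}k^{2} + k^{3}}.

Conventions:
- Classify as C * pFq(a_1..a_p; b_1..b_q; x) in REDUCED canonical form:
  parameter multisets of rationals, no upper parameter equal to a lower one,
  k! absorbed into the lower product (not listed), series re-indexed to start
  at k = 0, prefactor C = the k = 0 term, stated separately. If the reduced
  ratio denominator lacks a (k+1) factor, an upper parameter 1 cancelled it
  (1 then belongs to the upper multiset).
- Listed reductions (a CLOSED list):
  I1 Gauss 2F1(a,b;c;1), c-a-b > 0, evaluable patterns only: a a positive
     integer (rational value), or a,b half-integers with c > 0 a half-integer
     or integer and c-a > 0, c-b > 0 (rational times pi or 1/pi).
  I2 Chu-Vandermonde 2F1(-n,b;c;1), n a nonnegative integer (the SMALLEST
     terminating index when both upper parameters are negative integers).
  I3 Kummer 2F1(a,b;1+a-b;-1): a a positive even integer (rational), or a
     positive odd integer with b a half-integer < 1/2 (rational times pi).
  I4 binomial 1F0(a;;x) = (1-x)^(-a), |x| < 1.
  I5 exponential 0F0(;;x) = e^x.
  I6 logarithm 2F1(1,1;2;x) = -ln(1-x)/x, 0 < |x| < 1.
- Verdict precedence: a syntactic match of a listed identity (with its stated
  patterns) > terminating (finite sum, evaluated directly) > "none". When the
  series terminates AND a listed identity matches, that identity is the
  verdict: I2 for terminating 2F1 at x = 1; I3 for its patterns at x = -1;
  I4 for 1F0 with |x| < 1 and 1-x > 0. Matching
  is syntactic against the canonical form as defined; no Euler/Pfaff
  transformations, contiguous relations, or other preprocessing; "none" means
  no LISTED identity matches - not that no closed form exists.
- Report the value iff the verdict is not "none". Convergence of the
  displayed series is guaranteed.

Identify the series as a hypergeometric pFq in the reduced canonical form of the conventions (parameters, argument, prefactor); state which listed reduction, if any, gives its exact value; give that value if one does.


With C = \frac{4}{3}: the canonical form is 2F1(-\frac{4}{5}, 3; \frac{8}{5}; \frac{1}{2}). Verdict: none here - no I1-I6 shape fits x = \frac{1}{2} with lower {\frac{8}{5}}.

Key observation: from the first term \frac{4}{3}: the expanded ratio factors over Q; prefactor 4/3, roots give parameters.
Term ratio: r(k) = \frac{1}{2} * (k-\frac{4}{5}) (k+3) / [(k+\frac{8}{5}) (k+1)] - rational in k, leading ratio \frac{1}{2}; with t_0 = \frac{4}{3}, classification follows.


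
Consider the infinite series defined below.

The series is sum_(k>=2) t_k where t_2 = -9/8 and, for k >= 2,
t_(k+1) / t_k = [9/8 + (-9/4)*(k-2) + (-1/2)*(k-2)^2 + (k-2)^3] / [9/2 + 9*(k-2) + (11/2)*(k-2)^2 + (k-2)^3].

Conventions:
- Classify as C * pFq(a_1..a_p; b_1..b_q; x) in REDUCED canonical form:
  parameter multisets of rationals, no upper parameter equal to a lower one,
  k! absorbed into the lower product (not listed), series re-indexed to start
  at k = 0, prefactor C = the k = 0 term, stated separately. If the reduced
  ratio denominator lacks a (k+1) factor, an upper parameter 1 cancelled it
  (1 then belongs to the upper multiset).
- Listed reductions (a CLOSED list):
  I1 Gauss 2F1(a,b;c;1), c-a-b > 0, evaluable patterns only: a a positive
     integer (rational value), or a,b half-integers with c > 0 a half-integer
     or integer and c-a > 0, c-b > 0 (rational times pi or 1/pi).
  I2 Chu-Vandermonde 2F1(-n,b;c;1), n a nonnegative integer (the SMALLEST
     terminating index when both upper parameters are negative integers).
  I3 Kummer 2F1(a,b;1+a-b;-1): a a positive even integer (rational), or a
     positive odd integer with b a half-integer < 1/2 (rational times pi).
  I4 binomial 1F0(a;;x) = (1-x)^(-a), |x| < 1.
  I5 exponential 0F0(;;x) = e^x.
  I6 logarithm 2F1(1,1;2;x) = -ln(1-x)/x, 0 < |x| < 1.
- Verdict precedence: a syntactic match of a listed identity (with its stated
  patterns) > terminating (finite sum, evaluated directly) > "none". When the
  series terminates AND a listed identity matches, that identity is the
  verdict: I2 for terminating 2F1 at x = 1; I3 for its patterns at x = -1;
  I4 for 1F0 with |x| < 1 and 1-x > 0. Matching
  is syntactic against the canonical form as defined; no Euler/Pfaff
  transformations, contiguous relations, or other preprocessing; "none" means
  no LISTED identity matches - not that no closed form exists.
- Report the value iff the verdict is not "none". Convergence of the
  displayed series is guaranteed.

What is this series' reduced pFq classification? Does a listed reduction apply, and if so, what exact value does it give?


At argument 1: a 2F1 with upper {-3/2, -1/2}, lower {3}, scaled by C = -9/8. Verdict: the half-integer Gauss pattern (I1) applies (x = 1; upper {-3/2, -1/2} half-integers, c = 3 in the evaluable pattern). Exact value: (-768/175) / pi.

Key step: t_0 = -9/8 here, and the ratio is unreduced: k + 3/2 divides both sides (C = -9/8).
Ratio: r(k) = 1 * (k-3/2) (k-1/2) / [(k+3) (k+1)] - rational in k, leading ratio 1; with t_0 = -9/8, classification follows.


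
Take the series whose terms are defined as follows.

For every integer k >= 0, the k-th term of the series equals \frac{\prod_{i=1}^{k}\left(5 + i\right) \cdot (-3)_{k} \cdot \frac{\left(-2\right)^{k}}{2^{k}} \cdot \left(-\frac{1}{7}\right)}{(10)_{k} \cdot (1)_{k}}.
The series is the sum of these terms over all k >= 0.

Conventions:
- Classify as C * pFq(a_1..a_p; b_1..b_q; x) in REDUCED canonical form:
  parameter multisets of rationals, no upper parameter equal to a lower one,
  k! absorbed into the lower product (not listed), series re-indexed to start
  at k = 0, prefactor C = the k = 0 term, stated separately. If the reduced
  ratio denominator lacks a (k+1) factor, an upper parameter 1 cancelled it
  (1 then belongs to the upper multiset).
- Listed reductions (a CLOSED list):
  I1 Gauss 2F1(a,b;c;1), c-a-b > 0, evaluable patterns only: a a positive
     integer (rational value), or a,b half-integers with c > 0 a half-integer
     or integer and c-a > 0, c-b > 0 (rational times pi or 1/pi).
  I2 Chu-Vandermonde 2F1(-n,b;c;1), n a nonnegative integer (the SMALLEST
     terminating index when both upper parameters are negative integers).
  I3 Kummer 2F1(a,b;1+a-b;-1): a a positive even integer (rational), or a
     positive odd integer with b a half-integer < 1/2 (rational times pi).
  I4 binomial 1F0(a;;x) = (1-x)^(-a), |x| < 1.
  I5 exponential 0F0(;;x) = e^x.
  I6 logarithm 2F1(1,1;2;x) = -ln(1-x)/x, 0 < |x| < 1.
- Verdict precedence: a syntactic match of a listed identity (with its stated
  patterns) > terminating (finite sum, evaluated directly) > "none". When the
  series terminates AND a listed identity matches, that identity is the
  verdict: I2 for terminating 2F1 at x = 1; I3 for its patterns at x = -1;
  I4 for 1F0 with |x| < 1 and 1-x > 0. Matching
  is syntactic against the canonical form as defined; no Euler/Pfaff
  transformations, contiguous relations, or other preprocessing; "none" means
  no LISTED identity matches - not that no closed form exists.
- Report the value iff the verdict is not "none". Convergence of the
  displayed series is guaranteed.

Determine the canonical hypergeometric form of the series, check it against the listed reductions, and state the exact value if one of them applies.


The series (x = -1) is 2F1: upper {-3, 6}, lower {10}, prefactor -\frac{1}{7}. Verdict: Kummer's theorem (I3) applies (x = -1; c = 10 equals 1+a-b for upper {-3, 6}: listed pattern). Hence: -\frac{3}{5}.

Key step: x = -1 and the running product (C = -1/7) telescopes to a rising factorial.
Adjacent-term ratio: r(k) = -1 * (k-3) (k+6) / [(k+10) (k+1)] - poly over poly, x = -1 from leading terms; C = -\frac{1}{7} at k = 0.


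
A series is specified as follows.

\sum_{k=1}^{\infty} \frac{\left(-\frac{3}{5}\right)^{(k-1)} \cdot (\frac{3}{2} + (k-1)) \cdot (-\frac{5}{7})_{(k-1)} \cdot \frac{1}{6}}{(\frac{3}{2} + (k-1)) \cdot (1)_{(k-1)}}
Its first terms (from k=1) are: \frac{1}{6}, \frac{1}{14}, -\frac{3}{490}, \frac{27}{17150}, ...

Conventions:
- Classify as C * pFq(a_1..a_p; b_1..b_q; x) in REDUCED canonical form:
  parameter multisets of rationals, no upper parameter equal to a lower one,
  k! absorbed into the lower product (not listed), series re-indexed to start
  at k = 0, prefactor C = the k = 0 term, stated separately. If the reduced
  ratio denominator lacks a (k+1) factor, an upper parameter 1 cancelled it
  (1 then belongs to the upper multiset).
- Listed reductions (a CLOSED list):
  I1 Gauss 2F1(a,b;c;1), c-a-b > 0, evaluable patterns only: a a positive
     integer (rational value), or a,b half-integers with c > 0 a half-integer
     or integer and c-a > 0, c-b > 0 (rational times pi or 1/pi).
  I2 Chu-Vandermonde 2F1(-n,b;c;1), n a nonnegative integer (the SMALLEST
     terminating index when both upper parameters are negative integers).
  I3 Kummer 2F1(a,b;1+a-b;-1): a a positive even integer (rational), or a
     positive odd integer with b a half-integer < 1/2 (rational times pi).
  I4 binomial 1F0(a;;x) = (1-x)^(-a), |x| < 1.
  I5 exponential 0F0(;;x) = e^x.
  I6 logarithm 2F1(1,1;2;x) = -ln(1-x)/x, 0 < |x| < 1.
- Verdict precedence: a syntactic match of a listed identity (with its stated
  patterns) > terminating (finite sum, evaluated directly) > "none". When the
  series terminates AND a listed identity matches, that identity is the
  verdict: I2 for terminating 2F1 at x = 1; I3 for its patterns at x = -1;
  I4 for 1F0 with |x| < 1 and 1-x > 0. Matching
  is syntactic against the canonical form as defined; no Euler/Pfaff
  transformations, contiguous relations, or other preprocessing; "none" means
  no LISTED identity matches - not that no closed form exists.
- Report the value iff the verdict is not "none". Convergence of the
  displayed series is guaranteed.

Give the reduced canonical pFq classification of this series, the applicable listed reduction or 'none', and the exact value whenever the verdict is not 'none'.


Structural cue: with t_0 = \frac{1}{6}, (1)_k (C = 1/6) is k! itself.
Consecutive-term ratio: r(k) = -\frac{3}{5} * (k-\frac{5}{7}) / [(k+1)] - rational in k. x = -\frac{3}{5}; t_0 = \frac{1}{6}; negate the roots.

At argument -\frac{3}{5}: a 1F0 with upper {-\frac{5}{7}}, lower {-}, scaled by C = \frac{1}{6}. Verdict: this is the I4 binomial reduction (the 1F0 binomial series: exponent 5/7, x = -\frac{3}{5}). Exact value: \frac{1}{6} \cdot \left(\frac{8}{5}\right)^{\frac{5}{7}}.


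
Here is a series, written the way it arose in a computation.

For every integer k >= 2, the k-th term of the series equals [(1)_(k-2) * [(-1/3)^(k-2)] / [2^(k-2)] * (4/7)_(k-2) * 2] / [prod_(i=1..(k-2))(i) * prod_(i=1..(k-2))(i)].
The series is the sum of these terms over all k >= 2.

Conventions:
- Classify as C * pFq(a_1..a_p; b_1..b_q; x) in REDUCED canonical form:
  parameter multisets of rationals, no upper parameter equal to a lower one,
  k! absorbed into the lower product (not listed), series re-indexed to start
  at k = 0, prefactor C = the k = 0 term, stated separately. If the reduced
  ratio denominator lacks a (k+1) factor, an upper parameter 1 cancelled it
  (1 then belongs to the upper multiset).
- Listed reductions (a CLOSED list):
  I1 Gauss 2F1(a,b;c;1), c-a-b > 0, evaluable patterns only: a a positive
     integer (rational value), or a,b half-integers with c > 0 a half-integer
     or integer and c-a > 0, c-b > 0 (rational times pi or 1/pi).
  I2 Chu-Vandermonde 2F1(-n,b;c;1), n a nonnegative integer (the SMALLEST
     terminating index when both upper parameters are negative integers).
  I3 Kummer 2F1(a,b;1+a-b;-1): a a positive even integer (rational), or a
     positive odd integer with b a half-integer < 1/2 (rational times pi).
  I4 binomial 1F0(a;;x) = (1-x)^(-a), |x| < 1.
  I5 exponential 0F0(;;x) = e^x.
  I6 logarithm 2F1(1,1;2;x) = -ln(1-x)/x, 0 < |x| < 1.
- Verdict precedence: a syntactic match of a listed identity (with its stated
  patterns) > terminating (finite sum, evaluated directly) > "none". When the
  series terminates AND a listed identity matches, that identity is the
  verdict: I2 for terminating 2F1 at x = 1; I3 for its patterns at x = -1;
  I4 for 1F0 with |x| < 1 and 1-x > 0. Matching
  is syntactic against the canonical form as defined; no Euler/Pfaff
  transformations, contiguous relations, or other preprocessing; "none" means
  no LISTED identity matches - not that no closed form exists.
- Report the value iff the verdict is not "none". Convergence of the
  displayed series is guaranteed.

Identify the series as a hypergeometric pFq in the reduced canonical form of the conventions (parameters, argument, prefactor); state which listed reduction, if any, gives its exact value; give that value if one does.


Classification (C = 2): 1F0 with upper {4/7}, lower {-}, argument x = -1/6. Verdict at x = -1/6: binomial (I4) matches (the 1F0 binomial series: exponent -4/7, x = -1/6). Sum: 2 * (7/6)^(-4/7).

The tell: from the first term 2: the product of the first k integers (C = 2, x = -1/6) is k!.
Consecutive-term ratio: r(k) = (-1/6) * (k+4/7) / [(k+1)] ; factor over Q: parameters, x = (-1/6), and C = 2.


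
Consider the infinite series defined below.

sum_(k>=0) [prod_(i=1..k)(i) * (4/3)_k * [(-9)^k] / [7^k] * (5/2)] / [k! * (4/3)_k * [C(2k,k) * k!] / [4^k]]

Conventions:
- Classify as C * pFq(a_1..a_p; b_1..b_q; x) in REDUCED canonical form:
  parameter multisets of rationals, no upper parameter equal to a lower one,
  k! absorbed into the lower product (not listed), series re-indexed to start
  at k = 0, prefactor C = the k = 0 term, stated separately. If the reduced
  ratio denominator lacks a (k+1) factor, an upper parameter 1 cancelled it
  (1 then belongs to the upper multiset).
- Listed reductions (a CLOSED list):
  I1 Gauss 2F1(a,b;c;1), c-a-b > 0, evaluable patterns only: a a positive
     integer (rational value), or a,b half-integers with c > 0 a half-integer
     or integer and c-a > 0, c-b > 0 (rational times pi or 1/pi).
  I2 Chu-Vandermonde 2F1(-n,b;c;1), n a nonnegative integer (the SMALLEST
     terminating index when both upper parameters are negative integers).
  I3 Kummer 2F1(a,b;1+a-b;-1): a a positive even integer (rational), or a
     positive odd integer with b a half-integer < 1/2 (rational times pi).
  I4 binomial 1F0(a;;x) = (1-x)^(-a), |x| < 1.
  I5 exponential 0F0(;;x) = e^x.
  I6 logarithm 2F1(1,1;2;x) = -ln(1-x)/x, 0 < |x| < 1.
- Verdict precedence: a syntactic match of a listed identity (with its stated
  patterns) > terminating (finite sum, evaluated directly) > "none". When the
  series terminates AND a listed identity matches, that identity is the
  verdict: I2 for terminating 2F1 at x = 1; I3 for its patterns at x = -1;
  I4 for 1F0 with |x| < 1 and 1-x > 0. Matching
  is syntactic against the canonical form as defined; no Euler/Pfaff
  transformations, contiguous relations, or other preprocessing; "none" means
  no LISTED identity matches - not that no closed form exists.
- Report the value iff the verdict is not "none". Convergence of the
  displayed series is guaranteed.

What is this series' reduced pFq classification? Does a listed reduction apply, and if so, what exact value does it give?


At argument -9/7: a 1F1 with upper {1}, lower {1/2}, scaled by C = 5/2. Verdict: none. No listed pattern accepts 1F1(1; 1/2; -9/7).

Key step: from the first term 5/2: the lower central binomial (prefactor 5/2) hides (1/2)_k.
Ratio: r(k) = (-9/7) * (k+1) / [(k+1/2) (k+1)] ; factor over Q: parameters, x = (-9/7), and C = 5/2.


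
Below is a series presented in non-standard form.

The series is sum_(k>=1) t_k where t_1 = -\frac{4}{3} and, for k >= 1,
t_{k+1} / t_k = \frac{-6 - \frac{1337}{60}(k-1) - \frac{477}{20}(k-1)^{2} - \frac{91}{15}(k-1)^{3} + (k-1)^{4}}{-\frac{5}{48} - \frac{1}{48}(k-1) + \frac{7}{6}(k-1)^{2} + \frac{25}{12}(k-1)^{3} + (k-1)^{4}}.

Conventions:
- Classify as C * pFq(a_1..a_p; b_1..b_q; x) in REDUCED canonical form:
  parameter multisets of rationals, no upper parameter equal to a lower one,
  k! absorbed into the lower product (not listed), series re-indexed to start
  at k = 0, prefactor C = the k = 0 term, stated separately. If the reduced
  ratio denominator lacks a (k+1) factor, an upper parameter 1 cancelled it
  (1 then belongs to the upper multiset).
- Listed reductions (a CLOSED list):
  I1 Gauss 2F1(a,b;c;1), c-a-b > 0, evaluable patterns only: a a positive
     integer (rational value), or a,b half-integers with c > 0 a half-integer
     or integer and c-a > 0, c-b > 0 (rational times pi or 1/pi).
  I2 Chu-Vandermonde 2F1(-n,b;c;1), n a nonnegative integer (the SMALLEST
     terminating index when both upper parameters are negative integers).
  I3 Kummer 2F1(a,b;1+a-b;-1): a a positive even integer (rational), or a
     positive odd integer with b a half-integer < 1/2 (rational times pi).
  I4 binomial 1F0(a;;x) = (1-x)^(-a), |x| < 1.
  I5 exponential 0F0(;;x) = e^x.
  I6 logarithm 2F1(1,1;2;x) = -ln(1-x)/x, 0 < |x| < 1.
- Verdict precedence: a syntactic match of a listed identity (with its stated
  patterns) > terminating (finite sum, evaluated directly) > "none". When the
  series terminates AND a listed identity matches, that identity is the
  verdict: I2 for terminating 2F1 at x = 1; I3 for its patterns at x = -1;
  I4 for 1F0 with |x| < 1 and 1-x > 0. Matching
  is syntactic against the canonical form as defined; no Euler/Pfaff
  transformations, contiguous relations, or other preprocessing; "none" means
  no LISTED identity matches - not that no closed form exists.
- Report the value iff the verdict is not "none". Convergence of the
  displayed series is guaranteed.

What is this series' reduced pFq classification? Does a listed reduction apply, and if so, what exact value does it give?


At argument 1: a 2F1 with upper {-9, \frac{8}{5}}, lower {-\frac{1}{4}}, scaled by C = -\frac{4}{3}. Verdict: the Chu-Vandermonde identity I2 matches (terminating 2F1 at x = 1 with n = 9, b = 8/5, c = -\frac{1}{4}). Its exact value is \frac{37920867692}{569443359375}.

Structural cue: x = 1 and roots of the ratio polynomials (C = -4/3) are the negated parameters.
Adjacent-term ratio: r(k) = 1 * (k-9) (k+\frac{8}{5}) / [(k-\frac{1}{4}) (k+1)] - rational in k. x = 1; t_0 = -\frac{4}{3}; negate the roots.


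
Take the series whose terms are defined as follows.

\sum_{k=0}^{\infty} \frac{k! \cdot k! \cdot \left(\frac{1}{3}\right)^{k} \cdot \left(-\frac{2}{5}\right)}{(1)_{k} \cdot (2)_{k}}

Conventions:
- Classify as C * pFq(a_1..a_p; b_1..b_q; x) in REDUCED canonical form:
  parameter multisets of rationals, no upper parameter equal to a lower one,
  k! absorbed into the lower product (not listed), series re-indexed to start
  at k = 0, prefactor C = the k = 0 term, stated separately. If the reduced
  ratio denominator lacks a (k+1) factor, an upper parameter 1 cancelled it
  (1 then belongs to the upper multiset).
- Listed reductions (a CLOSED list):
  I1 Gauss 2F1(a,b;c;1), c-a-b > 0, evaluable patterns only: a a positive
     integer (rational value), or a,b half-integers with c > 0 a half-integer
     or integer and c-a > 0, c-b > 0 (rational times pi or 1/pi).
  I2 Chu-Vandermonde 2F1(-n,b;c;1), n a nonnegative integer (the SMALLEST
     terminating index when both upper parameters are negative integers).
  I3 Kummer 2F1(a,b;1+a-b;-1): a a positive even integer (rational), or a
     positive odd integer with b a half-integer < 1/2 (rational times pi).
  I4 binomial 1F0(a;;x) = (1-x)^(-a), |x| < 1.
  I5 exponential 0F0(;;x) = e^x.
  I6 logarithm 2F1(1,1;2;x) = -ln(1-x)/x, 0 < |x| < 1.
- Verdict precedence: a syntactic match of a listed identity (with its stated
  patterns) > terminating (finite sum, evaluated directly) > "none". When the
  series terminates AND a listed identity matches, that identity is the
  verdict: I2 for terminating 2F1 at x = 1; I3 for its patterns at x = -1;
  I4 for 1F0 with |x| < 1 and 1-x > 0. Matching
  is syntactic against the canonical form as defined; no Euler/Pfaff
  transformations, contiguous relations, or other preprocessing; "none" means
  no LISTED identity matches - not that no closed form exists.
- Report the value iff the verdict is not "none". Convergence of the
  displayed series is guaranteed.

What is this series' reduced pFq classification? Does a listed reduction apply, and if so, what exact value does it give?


Key observation: t_0 = -\frac{2}{5} here, and the factorial ratio (C = -2/5, x = 1/3) (k+a-1)!/(a-1)! is a rising factorial (a)_k.
Step ratio: r(k) = \frac{1}{3} * (k+1) (k+1) / [(k+2) (k+1)] ; factor over Q: parameters, x = \frac{1}{3}, and C = -\frac{2}{5}.

With C = -\frac{2}{5}: the canonical form is 2F1(1, 1; 2; \frac{1}{3}). Verdict (x = \frac{1}{3}): the logarithmic series (I6) applies (the logarithm: parameters (1,1;2), x = \frac{1}{3}). Exact value: \frac{6}{5} \cdot \ln\left(\frac{2}{3}\right).


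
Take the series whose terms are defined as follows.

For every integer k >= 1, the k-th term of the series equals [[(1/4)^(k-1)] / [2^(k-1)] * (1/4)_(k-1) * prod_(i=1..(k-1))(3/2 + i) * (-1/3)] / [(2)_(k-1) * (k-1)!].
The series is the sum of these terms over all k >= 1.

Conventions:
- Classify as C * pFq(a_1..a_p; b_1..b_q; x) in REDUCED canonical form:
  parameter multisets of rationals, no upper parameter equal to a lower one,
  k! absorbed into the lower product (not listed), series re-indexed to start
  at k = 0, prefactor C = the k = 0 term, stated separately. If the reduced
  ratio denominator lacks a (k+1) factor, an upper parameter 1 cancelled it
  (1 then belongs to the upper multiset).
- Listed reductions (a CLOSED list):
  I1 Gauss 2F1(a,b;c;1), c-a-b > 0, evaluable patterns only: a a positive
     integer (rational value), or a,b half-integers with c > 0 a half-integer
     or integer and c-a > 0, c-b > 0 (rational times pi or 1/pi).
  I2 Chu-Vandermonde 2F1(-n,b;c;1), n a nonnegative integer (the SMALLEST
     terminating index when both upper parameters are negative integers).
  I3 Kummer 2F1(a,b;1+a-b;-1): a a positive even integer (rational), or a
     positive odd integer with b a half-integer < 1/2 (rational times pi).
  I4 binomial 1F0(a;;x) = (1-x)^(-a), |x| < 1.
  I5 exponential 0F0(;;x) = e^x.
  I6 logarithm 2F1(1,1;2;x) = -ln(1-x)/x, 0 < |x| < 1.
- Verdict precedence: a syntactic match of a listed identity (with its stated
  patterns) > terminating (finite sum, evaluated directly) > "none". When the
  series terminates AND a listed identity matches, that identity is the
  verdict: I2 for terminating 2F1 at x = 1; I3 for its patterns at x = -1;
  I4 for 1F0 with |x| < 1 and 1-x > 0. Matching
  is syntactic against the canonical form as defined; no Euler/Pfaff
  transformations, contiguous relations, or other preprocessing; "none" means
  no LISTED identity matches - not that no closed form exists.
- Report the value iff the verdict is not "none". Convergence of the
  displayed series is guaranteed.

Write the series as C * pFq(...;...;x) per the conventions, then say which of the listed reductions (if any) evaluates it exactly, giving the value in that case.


x = 1/8 here; the reduced form reads 2F1, upper {1/4, 5/2}, lower {2}, C = -1/3. Verdict: none. A 2F1 with upper {1/4, 5/2} fits none of I1-I6 at x = 1/8; the sum runs forever.

The tell: with t_0 = -1/3, the two k-th powers (prefactor -1/3) combine into one argument.
Consecutive-term ratio: r(k) = (1/8) * (k+1/4) (k+5/2) / [(k+2) (k+1)] - rational in k, leading ratio (1/8); with t_0 = -1/3, classification follows.


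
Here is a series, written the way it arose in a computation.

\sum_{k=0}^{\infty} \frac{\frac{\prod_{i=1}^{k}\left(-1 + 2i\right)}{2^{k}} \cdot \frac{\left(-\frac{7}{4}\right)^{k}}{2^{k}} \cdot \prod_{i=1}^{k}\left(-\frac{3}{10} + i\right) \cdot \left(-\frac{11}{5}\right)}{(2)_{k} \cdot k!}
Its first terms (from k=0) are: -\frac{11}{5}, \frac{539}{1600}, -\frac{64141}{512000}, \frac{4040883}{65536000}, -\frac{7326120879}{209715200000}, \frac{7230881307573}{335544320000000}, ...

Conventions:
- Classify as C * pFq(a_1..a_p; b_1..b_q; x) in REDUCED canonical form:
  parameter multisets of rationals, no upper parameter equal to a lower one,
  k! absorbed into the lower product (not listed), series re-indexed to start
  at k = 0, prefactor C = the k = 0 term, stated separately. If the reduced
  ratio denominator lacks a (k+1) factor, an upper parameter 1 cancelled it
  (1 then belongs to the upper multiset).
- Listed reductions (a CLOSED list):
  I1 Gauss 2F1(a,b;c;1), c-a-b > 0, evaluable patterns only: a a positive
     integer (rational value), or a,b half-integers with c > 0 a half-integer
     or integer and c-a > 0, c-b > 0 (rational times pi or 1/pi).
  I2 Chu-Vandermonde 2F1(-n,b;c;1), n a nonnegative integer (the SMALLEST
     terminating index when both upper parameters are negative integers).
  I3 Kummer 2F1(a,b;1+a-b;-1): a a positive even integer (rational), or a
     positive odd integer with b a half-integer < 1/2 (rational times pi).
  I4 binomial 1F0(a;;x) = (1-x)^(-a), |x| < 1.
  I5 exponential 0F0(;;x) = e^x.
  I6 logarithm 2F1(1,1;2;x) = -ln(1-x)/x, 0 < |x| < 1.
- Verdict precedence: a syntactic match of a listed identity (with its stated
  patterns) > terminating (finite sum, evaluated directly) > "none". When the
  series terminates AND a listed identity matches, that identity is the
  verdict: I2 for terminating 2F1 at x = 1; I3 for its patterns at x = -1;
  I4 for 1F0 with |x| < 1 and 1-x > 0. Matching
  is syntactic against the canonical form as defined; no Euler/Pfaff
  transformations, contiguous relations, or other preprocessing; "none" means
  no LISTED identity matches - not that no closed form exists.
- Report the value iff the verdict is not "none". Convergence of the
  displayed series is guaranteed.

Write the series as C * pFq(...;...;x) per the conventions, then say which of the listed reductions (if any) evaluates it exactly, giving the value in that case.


Prefactor -\frac{11}{5}, argument -\frac{7}{8}: 2F1 with upper {\frac{1}{2}, \frac{7}{10}} over lower {2}. Verdict: none - at argument -\frac{7}{8} the multisets {\frac{1}{2}, \frac{7}{10}} ; {2} match no listed identity.

First insight: from the first term -\frac{11}{5}: the two k-th powers (prefactor -11/5) combine into one argument.
Step ratio: r(k) = -\frac{7}{8} * (k+\frac{1}{2}) (k+\frac{7}{10}) / [(k+2) (k+1)] - rational; roots negated = parameters, x = -\frac{7}{8}, C = -\frac{11}{5}.


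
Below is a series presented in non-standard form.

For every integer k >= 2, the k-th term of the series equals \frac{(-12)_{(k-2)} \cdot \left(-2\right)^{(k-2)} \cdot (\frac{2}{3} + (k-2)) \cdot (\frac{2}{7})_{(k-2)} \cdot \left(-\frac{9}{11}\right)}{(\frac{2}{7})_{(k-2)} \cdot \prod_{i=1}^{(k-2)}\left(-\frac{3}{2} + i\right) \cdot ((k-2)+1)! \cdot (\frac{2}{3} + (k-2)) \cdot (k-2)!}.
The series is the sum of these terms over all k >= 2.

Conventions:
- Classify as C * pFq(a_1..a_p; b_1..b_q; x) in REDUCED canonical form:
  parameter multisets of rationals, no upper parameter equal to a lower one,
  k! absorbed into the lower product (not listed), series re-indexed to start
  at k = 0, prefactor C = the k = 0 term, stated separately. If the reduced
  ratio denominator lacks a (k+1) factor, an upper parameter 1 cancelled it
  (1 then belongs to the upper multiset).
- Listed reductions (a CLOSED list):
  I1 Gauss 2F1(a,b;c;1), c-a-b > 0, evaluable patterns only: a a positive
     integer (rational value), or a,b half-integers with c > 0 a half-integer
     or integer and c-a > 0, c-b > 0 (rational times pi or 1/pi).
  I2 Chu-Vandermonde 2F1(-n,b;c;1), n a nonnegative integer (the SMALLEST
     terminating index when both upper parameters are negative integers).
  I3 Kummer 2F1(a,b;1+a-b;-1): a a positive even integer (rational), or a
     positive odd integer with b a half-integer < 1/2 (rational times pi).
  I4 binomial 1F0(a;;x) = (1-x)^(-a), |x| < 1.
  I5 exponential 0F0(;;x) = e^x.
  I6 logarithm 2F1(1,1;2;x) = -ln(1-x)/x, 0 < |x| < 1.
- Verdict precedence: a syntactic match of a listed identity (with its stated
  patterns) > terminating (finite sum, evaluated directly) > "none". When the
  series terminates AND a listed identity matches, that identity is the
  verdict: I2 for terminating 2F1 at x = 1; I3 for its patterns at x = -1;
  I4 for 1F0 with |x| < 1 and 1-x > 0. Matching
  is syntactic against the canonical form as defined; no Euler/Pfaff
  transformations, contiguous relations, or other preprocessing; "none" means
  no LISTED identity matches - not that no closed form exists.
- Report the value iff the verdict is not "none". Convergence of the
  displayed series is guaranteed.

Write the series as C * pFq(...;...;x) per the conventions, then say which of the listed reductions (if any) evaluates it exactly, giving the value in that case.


Key observation: t_0 being -\frac{9}{11}, the parameter 2/7 appears in both the upper and lower lists and cancels (alongside the other common factor).
Term ratio: r(k) = -2 * (k-12) / [(k-\frac{1}{2}) (k+2) (k+1)] - rational; roots negated = parameters, x = -2, C = -\frac{9}{11}.

At argument -2: a 1F2 with upper {-12}, lower {-\frac{1}{2}, 2}, scaled by C = -\frac{9}{11}. Verdict: terminating. (-12)_k vanishes past k = 12, leaving a 13-term sum, computed directly. Hence: \frac{39841235051712046411}{102190719650394375}.


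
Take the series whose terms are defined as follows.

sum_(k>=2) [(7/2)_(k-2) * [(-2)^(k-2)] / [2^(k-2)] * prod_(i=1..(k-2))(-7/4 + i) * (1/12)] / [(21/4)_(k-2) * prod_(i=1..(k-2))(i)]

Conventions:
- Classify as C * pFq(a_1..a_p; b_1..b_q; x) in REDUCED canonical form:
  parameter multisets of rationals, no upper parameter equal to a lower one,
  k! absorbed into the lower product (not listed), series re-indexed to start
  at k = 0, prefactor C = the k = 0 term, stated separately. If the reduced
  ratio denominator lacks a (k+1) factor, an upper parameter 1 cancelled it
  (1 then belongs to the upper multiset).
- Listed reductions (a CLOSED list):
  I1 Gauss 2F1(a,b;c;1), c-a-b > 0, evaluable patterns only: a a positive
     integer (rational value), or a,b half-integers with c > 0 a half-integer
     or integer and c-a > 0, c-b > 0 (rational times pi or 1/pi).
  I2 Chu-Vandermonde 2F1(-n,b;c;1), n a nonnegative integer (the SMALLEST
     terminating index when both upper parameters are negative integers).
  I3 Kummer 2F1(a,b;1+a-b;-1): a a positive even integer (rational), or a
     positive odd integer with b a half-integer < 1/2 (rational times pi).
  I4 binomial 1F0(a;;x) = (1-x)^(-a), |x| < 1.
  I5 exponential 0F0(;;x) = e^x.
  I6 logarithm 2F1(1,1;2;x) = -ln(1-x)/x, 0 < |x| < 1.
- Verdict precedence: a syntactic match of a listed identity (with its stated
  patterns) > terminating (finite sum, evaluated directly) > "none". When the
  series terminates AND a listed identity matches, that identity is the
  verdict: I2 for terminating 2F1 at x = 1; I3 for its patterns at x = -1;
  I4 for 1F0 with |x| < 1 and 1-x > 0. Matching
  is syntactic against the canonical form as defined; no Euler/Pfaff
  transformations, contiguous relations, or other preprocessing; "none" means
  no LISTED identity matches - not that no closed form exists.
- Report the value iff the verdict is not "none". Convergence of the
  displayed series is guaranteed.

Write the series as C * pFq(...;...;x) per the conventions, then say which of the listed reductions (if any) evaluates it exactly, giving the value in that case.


The series (x = -1) is 2F1: upper {-3/4, 7/2}, lower {21/4}, prefactor 1/12. Verdict: none. No listed pattern accepts 2F1(-3/4, 7/2; 21/4; -1).

Key observation: with t_0 = 1/12, the two k-th powers (C = 1/12) combine into one argument.
Ratio: r(k) = (-1) * (k-3/4) (k+7/2) / [(k+21/4) (k+1)] - rational in k, leading ratio (-1); with t_0 = 1/12, classification follows.
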